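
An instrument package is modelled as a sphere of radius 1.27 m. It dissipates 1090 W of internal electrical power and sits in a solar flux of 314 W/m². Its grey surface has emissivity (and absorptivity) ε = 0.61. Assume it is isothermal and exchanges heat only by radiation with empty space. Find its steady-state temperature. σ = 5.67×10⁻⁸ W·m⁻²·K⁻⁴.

At steady state, absorbed solar power + internal power = radiated power.
Absorbed: α·S·A_cross = 0.61·314·5.067 = 970.5 W (cross-section πr²).
Total input = 970.5 + 1090 = 2061 W.
Radiated: εσ·A_surf·T⁴ with A_surf = 4πr² = 20.27 m².
T⁴ = 2061/(0.61·5.67×10⁻⁸·20.27) = 2.939×10⁹ K⁴.

T ≈ 233 K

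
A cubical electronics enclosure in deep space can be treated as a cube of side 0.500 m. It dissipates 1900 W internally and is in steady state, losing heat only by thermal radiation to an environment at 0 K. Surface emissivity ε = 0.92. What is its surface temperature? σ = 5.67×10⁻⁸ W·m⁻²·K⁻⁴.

T ≈ 395 K

Steady state: internal power = radiated power, P = εσA T⁴.
Radiating area A = 6L² = 1.500 m².
T⁴ = P/(εσA) = 1900/(0.92·5.67×10⁻⁸·1.500) = 2.428×10¹⁰ K⁴.
T = (2.428×10¹⁰)^(1/4).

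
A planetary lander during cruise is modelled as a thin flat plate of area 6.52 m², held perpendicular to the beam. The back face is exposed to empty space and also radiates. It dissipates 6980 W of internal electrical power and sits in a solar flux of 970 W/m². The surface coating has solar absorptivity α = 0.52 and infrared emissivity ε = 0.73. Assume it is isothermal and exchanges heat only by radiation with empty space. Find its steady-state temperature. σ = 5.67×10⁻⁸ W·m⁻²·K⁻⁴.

T ≈ 371 K

At steady state, absorbed solar power + internal power = radiated power.
Absorbed: α·S·A_cross = 0.52·970·6.520 = 3289 W (cross-section A).
Total input = 3289 + 6980 = 10270 W.
Radiated: εσ·A_surf·T⁴ with A_surf = 2A = 13.04 m².
T⁴ = 10270/(0.73·5.67×10⁻⁸·13.04) = 1.903×10¹⁰ K⁴.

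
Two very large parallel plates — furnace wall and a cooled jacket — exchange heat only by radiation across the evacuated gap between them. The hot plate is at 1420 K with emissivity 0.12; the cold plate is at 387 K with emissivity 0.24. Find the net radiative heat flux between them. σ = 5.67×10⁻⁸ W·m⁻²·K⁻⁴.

q ≈ 19900 W/m²

For two infinite grey parallel plates, q = σ(T₁⁴ − T₂⁴)/(1/ε₁ + 1/ε₂ − 1).
T₁⁴ − T₂⁴ = 4.066×10¹² − 2.243×10¹⁰ = 4.043×10¹² K⁴.
1/ε₁ + 1/ε₂ − 1 = 8.333 + 4.167 − 1 = 11.50.
q = 5.67×10⁻⁸ × 4.043×10¹² / 11.50.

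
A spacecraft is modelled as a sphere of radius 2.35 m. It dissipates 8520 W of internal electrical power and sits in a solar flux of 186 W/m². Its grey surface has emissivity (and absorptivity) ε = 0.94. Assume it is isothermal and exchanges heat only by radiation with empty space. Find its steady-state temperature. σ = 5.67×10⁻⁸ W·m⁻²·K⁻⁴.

At steady state, absorbed solar power + internal power = radiated power.
Absorbed: α·S·A_cross = 0.94·186·17.35 = 3033 W (cross-section πr²).
Total input = 3033 + 8520 = 11550 W.
Radiated: εσ·A_surf·T⁴ with A_surf = 4πr² = 69.40 m².
T⁴ = 11550/(0.94·5.67×10⁻⁸·69.40) = 3.124×10⁹ K⁴.

T ≈ 236 K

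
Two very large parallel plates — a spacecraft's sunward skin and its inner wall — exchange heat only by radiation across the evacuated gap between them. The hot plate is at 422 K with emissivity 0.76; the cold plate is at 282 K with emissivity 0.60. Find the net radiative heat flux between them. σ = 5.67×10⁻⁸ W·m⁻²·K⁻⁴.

For two infinite grey parallel plates, q = σ(T₁⁴ − T₂⁴)/(1/ε₁ + 1/ε₂ − 1).
T₁⁴ − T₂⁴ = 3.171×10¹⁰ − 6.324×10⁹ = 2.539×10¹⁰ K⁴.
1/ε₁ + 1/ε₂ − 1 = 1.316 + 1.667 − 1 = 1.982.
q = 5.67×10⁻⁸ × 2.539×10¹⁰ / 1.982.

q ≈ 726 W/m²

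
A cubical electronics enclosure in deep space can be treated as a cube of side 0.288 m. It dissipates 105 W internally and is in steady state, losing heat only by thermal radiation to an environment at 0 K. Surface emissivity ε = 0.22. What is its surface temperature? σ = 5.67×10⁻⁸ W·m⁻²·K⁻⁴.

Steady state: internal power = radiated power, P = εσA T⁴.
Radiating area A = 6L² = 0.4977 m².
T⁴ = P/(εσA) = 105/(0.22·5.67×10⁻⁸·0.4977) = 1.691×10¹⁰ K⁴.
T = (1.691×10¹⁰)^(1/4).

T ≈ 361 K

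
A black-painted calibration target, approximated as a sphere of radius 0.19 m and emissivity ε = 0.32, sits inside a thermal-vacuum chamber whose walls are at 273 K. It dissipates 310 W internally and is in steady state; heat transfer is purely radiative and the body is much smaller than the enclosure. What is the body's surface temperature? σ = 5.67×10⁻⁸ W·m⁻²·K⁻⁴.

T ≈ 456 K

For a small grey body in a large enclosure, net radiated power = εσA(T⁴ − T_w⁴).
Steady state: P = εσA(T⁴ − T_w⁴) with A = 4πr² = 0.4536 m².
T⁴ = P/(εσA) + T_w⁴ = 310/(0.32·5.67×10⁻⁸·0.4536) + (273)⁴
    = 3.766×10¹⁰ + 5.555×10⁹ = 4.322×10¹⁰ K⁴.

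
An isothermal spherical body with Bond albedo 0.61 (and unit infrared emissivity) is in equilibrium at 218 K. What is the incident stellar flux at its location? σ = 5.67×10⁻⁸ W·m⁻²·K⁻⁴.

S ≈ 1310 W/m²

(1−a)S·πr² = σ·4πr²·T⁴ ⇒ S = 4σT⁴/(1−a).
S = 4·5.67×10⁻⁸·2.259×10⁹/0.390.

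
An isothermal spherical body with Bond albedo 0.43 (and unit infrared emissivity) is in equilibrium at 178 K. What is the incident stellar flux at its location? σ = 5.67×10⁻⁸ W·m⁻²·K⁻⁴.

S ≈ 399 W/m²

(1−a)S·πr² = σ·4πr²·T⁴ ⇒ S = 4σT⁴/(1−a).
S = 4·5.67×10⁻⁸·1.004×10⁹/0.570.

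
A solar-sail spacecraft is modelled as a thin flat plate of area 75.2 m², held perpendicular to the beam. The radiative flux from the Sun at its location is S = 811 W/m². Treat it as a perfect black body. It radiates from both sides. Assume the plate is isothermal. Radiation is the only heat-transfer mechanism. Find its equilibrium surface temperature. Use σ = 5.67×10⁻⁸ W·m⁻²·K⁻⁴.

At equilibrium, absorbed power = emitted power.
Absorbing cross-section = A = 75.20 m²; emitting surface = 2A = 150.4 m² (ratio 2).
S·A_cross = εσ·A_surf·T⁴  ⇒  T⁴ = S/(2σ).
T⁴ = 1.00·811/(2·5.67×10⁻⁸) = 7.152×10⁹ K⁴.
T = (7.152×10⁹)^(1/4).

T ≈ 291 K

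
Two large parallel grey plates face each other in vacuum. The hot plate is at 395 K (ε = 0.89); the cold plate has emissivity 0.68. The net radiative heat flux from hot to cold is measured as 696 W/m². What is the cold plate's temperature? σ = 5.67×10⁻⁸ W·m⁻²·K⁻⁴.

q = σ(T₁⁴ − T₂⁴)/(1/ε₁ + 1/ε₂ − 1); denominator = 1.594.
T₂⁴ = T₁⁴ − q·(1/ε₁+1/ε₂−1)/σ = 2.434×10¹⁰ − 696·1.594/5.67×10⁻⁸
    = 4.775×10⁹ K⁴.

T₂ ≈ 263 K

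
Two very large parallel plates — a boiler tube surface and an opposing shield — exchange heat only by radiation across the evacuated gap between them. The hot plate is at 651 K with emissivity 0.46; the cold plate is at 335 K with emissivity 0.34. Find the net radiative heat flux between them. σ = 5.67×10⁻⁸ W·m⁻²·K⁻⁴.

For two infinite grey parallel plates, q = σ(T₁⁴ − T₂⁴)/(1/ε₁ + 1/ε₂ − 1).
T₁⁴ − T₂⁴ = 1.796×10¹¹ − 1.259×10¹⁰ = 1.670×10¹¹ K⁴.
1/ε₁ + 1/ε₂ − 1 = 2.174 + 2.941 − 1 = 4.115.
q = 5.67×10⁻⁸ × 1.670×10¹¹ / 4.115.

q ≈ 2300 W/m²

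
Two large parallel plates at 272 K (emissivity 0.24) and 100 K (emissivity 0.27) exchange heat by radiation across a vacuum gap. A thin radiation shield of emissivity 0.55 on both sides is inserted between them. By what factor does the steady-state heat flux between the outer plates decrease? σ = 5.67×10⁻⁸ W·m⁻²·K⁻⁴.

Without shield: q₀ = σΔ(T⁴)/(1/ε₁+1/ε₂−1) with denominator 6.870.
With shield the two gaps are in series; the resistances add: (1/ε₁+1/ε_s−1)+(1/ε_s+1/ε₂−1) = 4.985+4.522 = 9.507.
Heat-flux ratio q₀/q = 9.507/6.870.

factor ≈ 1.38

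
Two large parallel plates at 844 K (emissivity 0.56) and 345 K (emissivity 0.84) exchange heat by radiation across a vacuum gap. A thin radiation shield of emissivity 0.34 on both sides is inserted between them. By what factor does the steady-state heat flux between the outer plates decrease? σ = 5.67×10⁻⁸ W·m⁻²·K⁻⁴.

factor ≈ 3.47

Without shield: q₀ = σΔ(T⁴)/(1/ε₁+1/ε₂−1) with denominator 1.976.
With shield the two gaps are in series; the resistances add: (1/ε₁+1/ε_s−1)+(1/ε_s+1/ε₂−1) = 3.727+3.132 = 6.859.
Heat-flux ratio q₀/q = 6.859/1.976.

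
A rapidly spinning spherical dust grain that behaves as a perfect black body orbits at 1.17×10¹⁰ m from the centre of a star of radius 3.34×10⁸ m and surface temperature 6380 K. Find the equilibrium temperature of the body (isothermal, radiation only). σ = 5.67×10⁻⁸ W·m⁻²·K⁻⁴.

T ≈ 762 K

The star's surface emits σT_*⁴; at distance d the flux is S = σT_*⁴(R_*/d)².
S = 5.67×10⁻⁸·(6380)⁴·(3.34×10⁸/1.17×10¹⁰)² = 76560 W/m².
For an isothermal sphere T⁴ = (1−a)S/(4σ) = 3.376×10¹¹ K⁴.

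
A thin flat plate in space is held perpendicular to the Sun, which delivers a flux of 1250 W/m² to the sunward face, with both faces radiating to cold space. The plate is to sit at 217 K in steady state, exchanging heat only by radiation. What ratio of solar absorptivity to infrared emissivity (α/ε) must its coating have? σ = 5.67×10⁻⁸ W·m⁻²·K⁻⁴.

α/ε ≈ 0.201

Balance: αS·A = εσ·2A·T⁴ ⇒ α/ε = 2σT⁴/S.
α/ε = 2·5.67×10⁻⁸·(217)⁴/1250 = 2·5.67×10⁻⁸·2.217×10⁹/1250.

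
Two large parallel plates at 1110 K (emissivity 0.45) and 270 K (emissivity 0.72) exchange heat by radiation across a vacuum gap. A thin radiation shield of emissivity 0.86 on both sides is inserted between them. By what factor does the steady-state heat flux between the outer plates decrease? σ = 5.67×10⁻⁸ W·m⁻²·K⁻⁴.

Without shield: q₀ = σΔ(T⁴)/(1/ε₁+1/ε₂−1) with denominator 2.611.
With shield the two gaps are in series; the resistances add: (1/ε₁+1/ε_s−1)+(1/ε_s+1/ε₂−1) = 2.385+1.552 = 3.937.
Heat-flux ratio q₀/q = 3.937/2.611.

factor ≈ 1.51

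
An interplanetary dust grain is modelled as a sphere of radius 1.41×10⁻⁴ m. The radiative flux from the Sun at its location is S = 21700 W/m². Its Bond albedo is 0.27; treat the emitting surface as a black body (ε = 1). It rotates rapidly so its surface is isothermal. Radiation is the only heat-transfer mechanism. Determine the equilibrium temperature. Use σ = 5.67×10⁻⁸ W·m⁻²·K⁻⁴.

T ≈ 514 K

At equilibrium, absorbed power = emitted power.
Absorbing cross-section = πr² = 6.246×10⁻⁸ m²; emitting surface = 4πr² = 2.498×10⁻⁷ m² (ratio 4).
(1−a)S·A_cross = εσ·A_surf·T⁴  ⇒  T⁴ = (1−a)S/(4σ).
T⁴ = 0.730·21700/(4·5.67×10⁻⁸) = 6.985×10¹⁰ K⁴.
T = (6.985×10¹⁰)^(1/4).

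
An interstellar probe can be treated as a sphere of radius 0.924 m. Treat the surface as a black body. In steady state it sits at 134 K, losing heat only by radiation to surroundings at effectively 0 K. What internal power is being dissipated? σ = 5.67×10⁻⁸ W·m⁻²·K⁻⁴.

Steady state: P = εσA T⁴.
A = 4πr² = 10.73 m²; T⁴ = (134)⁴ = 3.224×10⁸ K⁴.
P = 1.0 × 5.67×10⁻⁸ × 10.73 × 3.224×10⁸.

P ≈ 196 W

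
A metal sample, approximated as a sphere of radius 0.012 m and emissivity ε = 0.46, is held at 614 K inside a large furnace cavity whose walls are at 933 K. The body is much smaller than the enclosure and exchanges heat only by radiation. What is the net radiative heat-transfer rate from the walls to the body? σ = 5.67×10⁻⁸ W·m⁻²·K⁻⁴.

For a small grey body in a large enclosure: P_net = εσA(T_body⁴ − T_wall⁴).
A = 4πr² = 0.001810 m²; T_body⁴ − T_wall⁴ = 1.421×10¹¹ − 7.578×10¹¹ = -6.156×10¹¹ K⁴.
|P_net| = 0.46·5.67×10⁻⁸·0.001810·6.156×10¹¹.

P_net ≈ 29.1 W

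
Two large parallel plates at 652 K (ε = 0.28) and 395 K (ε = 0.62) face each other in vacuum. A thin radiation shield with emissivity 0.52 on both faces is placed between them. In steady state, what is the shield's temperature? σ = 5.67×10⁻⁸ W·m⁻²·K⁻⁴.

In steady state the net flux on the hot side equals that on the cold side.
σ(T₁⁴−T_s⁴)/D₁ = σ(T_s⁴−T₂⁴)/D₂, with D₁ = 1/ε₁+1/ε_s−1 = 4.495, D₂ = 1/ε_s+1/ε₂−1 = 2.536.
Solve for T_s⁴: T_s⁴ = (D₂·T₁⁴ + D₁·T₂⁴)/(D₁+D₂) = 8.075×10¹⁰ K⁴.

T_s ≈ 533 K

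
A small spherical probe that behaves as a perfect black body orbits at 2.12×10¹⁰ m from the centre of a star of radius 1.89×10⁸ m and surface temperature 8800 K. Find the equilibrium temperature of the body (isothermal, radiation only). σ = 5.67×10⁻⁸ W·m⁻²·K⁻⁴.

T ≈ 588 K

The star's surface emits σT_*⁴; at distance d the flux is S = σT_*⁴(R_*/d)².
S = 5.67×10⁻⁸·(8800)⁴·(1.89×10⁸/2.12×10¹⁰)² = 27020 W/m².
For an isothermal sphere T⁴ = (1−a)S/(4σ) = 1.192×10¹¹ K⁴.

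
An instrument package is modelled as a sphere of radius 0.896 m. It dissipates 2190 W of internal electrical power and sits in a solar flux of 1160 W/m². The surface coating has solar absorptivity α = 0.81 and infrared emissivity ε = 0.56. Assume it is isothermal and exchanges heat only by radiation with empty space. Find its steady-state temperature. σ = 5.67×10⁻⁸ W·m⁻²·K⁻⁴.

At steady state, absorbed solar power + internal power = radiated power.
Absorbed: α·S·A_cross = 0.81·1160·2.522 = 2370 W (cross-section πr²).
Total input = 2370 + 2190 = 4560 W.
Radiated: εσ·A_surf·T⁴ with A_surf = 4πr² = 10.09 m².
T⁴ = 4560/(0.56·5.67×10⁻⁸·10.09) = 1.423×10¹⁰ K⁴.

T ≈ 345 K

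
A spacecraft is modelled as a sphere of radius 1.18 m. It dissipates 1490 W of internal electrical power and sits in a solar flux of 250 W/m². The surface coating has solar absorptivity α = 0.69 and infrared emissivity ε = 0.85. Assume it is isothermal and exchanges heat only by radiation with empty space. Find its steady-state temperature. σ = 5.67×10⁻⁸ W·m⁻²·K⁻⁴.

T ≈ 227 K

At steady state, absorbed solar power + internal power = radiated power.
Absorbed: α·S·A_cross = 0.69·250·4.374 = 754.6 W (cross-section πr²).
Total input = 754.6 + 1490 = 2245 W.
Radiated: εσ·A_surf·T⁴ with A_surf = 4πr² = 17.50 m².
T⁴ = 2245/(0.85·5.67×10⁻⁸·17.50) = 2.662×10⁹ K⁴.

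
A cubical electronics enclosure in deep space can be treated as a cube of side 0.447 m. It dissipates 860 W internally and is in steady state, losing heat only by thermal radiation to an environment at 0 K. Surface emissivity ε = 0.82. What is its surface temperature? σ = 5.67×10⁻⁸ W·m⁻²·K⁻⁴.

Steady state: internal power = radiated power, P = εσA T⁴.
Radiating area A = 6L² = 1.199 m².
T⁴ = P/(εσA) = 860/(0.82·5.67×10⁻⁸·1.199) = 1.543×10¹⁰ K⁴.
T = (1.543×10¹⁰)^(1/4).

T ≈ 352 K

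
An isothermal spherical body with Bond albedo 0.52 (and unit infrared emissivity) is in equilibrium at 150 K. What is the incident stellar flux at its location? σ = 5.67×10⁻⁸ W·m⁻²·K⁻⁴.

(1−a)S·πr² = σ·4πr²·T⁴ ⇒ S = 4σT⁴/(1−a).
S = 4·5.67×10⁻⁸·5.062×10⁸/0.480.

S ≈ 239 W/m²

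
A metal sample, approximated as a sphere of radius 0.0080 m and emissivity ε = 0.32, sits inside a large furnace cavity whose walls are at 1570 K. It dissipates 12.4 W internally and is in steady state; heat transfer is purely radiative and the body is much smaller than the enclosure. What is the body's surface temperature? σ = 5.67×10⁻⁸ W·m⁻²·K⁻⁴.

For a small grey body in a large enclosure, net radiated power = εσA(T⁴ − T_w⁴).
Steady state: P = εσA(T⁴ − T_w⁴) with A = 4πr² = 8.042×10⁻⁴ m².
T⁴ = P/(εσA) + T_w⁴ = 12.4/(0.32·5.67×10⁻⁸·8.042×10⁻⁴) + (1570)⁴
    = 8.498×10¹¹ + 6.076×10¹² = 6.925×10¹² K⁴.

T ≈ 1620 K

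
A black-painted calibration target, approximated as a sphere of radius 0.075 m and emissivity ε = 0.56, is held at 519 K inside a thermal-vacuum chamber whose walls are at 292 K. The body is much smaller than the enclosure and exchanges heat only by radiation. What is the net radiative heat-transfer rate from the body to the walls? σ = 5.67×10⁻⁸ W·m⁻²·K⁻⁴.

For a small grey body in a large enclosure: P_net = εσA(T_body⁴ − T_wall⁴).
A = 4πr² = 0.07069 m²; T_body⁴ − T_wall⁴ = 7.256×10¹⁰ − 7.270×10⁹ = 6.529×10¹⁰ K⁴.
|P_net| = 0.56·5.67×10⁻⁸·0.07069·6.529×10¹⁰.

P_net ≈ 147 W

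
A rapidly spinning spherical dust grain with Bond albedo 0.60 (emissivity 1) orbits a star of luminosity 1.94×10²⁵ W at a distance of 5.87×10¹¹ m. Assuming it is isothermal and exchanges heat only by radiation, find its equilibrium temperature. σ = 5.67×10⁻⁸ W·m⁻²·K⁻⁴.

First find the stellar flux at distance d: S = L/(4πd²) = 1.94×10²⁵/(4π·(5.87×10¹¹)²) = 4.480 W/m².
For an isothermal sphere, absorbed (1−a)S·πr² = emitted σ·4πr²·T⁴, so T⁴ = (1−a)S/(4σ).
T⁴ = 0.400·4.480/(4·5.67×10⁻⁸) = 7.902×10⁶ K⁴.

T ≈ 53.0 K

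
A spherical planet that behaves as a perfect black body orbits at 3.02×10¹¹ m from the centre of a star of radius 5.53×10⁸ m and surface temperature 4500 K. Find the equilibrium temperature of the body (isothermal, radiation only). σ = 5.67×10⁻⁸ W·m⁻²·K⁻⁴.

The star's surface emits σT_*⁴; at distance d the flux is S = σT_*⁴(R_*/d)².
S = 5.67×10⁻⁸·(4500)⁴·(5.53×10⁸/3.02×10¹¹)² = 77.96 W/m².
For an isothermal sphere T⁴ = (1−a)S/(4σ) = 3.437×10⁸ K⁴.

T ≈ 136 K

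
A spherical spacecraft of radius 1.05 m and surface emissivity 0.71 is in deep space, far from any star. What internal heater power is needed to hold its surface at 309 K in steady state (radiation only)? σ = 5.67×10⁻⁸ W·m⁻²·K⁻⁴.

P ≈ 5080 W

P = εσ·4πr²·T⁴.
4πr² = 13.85 m²; T⁴ = 9.117×10⁹ K⁴.
P = 0.71·5.67×10⁻⁸·13.85·9.117×10⁹.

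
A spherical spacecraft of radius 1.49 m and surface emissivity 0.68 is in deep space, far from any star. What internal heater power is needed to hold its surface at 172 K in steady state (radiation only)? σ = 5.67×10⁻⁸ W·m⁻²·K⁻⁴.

P = εσ·4πr²·T⁴.
4πr² = 27.90 m²; T⁴ = 8.752×10⁸ K⁴.
P = 0.68·5.67×10⁻⁸·27.90·8.752×10⁸.

P ≈ 941 W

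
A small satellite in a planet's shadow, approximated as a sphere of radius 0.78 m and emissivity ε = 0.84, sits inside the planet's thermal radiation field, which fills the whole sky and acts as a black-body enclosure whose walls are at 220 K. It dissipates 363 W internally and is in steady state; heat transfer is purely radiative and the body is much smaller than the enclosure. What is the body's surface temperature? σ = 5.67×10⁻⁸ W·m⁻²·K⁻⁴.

T ≈ 240 K

For a small grey body in a large enclosure, net radiated power = εσA(T⁴ − T_w⁴).
Steady state: P = εσA(T⁴ − T_w⁴) with A = 4πr² = 7.645 m².
T⁴ = P/(εσA) + T_w⁴ = 363/(0.84·5.67×10⁻⁸·7.645) + (220)⁴
    = 9.969×10⁸ + 2.343×10⁹ = 3.339×10⁹ K⁴.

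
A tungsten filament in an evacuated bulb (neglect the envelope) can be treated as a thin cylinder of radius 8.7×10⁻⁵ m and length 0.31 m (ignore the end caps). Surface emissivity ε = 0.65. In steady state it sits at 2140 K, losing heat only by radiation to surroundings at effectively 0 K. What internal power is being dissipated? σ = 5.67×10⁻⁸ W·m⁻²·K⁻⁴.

P ≈ 131 W

Steady state: P = εσA T⁴.
A = 2πrL = 1.695×10⁻⁴ m²; T⁴ = (2140)⁴ = 2.097×10¹³ K⁴.
P = 0.65 × 5.67×10⁻⁸ × 1.695×10⁻⁴ × 2.097×10¹³.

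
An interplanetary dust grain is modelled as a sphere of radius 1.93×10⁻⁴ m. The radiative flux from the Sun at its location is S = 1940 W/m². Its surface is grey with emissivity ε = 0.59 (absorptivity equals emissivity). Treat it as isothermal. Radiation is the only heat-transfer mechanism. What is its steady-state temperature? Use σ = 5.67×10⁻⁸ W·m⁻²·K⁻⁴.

At equilibrium, absorbed power = emitted power.
Absorbing cross-section = πr² = 1.170×10⁻⁷ m²; emitting surface = 4πr² = 4.681×10⁻⁷ m² (ratio 4).
εS·A_cross = εσ·A_surf·T⁴  ⇒  T⁴ = S/(4σ)   (ε cancels).
T⁴ = 1940/(4·5.67×10⁻⁸) = 8.554×10⁹ K⁴.
T = (8.554×10⁹)^(1/4).

T ≈ 304 K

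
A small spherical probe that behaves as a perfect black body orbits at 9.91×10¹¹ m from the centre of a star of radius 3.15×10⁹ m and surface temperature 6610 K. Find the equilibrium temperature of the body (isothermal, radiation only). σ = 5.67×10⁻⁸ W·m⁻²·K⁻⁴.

T ≈ 264 K

The star's surface emits σT_*⁴; at distance d the flux is S = σT_*⁴(R_*/d)².
S = 5.67×10⁻⁸·(6610)⁴·(3.15×10⁹/9.91×10¹¹)² = 1094 W/m².
For an isothermal sphere T⁴ = (1−a)S/(4σ) = 4.822×10⁹ K⁴.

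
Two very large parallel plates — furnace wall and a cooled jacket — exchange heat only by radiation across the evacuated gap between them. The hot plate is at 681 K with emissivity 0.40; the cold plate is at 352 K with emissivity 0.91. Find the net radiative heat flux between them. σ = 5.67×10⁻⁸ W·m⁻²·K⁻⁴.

q ≈ 4360 W/m²

For two infinite grey parallel plates, q = σ(T₁⁴ − T₂⁴)/(1/ε₁ + 1/ε₂ − 1).
T₁⁴ − T₂⁴ = 2.151×10¹¹ − 1.535×10¹⁰ = 1.997×10¹¹ K⁴.
1/ε₁ + 1/ε₂ − 1 = 2.500 + 1.099 − 1 = 2.599.
q = 5.67×10⁻⁸ × 1.997×10¹¹ / 2.599.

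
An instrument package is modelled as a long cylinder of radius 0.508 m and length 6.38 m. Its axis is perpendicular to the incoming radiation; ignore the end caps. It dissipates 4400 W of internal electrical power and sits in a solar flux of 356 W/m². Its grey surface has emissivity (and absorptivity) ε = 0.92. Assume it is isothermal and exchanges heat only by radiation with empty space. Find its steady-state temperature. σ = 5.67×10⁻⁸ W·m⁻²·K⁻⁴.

At steady state, absorbed solar power + internal power = radiated power.
Absorbed: α·S·A_cross = 0.92·356·6.482 = 2123 W (cross-section 2rL).
Total input = 2123 + 4400 = 6523 W.
Radiated: εσ·A_surf·T⁴ with A_surf = 2πrL = 20.36 m².
T⁴ = 6523/(0.92·5.67×10⁻⁸·20.36) = 6.141×10⁹ K⁴.

T ≈ 280 K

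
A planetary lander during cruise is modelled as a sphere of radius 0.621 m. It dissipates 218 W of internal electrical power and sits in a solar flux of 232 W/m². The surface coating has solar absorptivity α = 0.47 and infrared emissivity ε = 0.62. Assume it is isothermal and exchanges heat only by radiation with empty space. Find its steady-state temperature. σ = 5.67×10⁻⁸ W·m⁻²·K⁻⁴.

T ≈ 213 K

At steady state, absorbed solar power + internal power = radiated power.
Absorbed: α·S·A_cross = 0.47·232·1.212 = 132.1 W (cross-section πr²).
Total input = 132.1 + 218 = 350.1 W.
Radiated: εσ·A_surf·T⁴ with A_surf = 4πr² = 4.846 m².
T⁴ = 350.1/(0.62·5.67×10⁻⁸·4.846) = 2.055×10⁹ K⁴.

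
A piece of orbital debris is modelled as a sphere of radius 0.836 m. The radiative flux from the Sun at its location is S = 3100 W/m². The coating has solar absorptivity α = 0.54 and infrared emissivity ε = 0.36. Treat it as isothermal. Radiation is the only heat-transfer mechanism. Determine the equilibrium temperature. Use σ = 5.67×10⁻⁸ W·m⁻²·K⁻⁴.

At equilibrium, absorbed power = emitted power.
Absorbing cross-section = πr² = 2.196 m²; emitting surface = 4πr² = 8.783 m² (ratio 4).
αS·A_cross = εσ·A_surf·T⁴  ⇒  T⁴ = αS/(ε·4σ).
T⁴ = 0.540·3100/(0.36·4·5.67×10⁻⁸) = 2.050×10¹⁰ K⁴.
T = (2.050×10¹⁰)^(1/4).

T ≈ 378 K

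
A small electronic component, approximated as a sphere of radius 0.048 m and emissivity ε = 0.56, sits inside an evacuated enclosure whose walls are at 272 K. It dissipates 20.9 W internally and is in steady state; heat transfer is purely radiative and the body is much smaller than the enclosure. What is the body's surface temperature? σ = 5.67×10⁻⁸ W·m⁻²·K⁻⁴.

T ≈ 410 K

For a small grey body in a large enclosure, net radiated power = εσA(T⁴ − T_w⁴).
Steady state: P = εσA(T⁴ − T_w⁴) with A = 4πr² = 0.02895 m².
T⁴ = P/(εσA) + T_w⁴ = 20.9/(0.56·5.67×10⁻⁸·0.02895) + (272)⁴
    = 2.273×10¹⁰ + 5.474×10⁹ = 2.821×10¹⁰ K⁴.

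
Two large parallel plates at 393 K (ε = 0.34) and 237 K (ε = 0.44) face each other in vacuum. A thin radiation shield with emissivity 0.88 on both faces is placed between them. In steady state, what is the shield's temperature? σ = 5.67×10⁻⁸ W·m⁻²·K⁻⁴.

In steady state the net flux on the hot side equals that on the cold side.
σ(T₁⁴−T_s⁴)/D₁ = σ(T_s⁴−T₂⁴)/D₂, with D₁ = 1/ε₁+1/ε_s−1 = 3.078, D₂ = 1/ε_s+1/ε₂−1 = 2.409.
Solve for T_s⁴: T_s⁴ = (D₂·T₁⁴ + D₁·T₂⁴)/(D₁+D₂) = 1.224×10¹⁰ K⁴.

T_s ≈ 333 K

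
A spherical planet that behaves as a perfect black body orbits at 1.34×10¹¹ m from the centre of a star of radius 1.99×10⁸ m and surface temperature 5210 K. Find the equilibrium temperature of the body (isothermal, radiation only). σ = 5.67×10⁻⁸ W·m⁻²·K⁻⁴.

T ≈ 142 K

The star's surface emits σT_*⁴; at distance d the flux is S = σT_*⁴(R_*/d)².
S = 5.67×10⁻⁸·(5210)⁴·(1.99×10⁸/1.34×10¹¹)² = 92.14 W/m².
For an isothermal sphere T⁴ = (1−a)S/(4σ) = 4.062×10⁸ K⁴.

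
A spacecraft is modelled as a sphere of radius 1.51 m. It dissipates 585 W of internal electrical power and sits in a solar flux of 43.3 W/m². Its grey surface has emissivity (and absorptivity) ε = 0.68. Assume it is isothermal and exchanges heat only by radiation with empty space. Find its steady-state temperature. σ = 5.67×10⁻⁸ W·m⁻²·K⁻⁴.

At steady state, absorbed solar power + internal power = radiated power.
Absorbed: α·S·A_cross = 0.68·43.3·7.163 = 210.9 W (cross-section πr²).
Total input = 210.9 + 585 = 795.9 W.
Radiated: εσ·A_surf·T⁴ with A_surf = 4πr² = 28.65 m².
T⁴ = 795.9/(0.68·5.67×10⁻⁸·28.65) = 7.205×10⁸ K⁴.

T ≈ 164 K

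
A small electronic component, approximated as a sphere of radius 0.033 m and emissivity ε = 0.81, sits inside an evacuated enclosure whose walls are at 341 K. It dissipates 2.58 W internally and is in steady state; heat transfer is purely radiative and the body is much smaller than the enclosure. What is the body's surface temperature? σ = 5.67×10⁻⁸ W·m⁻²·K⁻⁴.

T ≈ 364 K

For a small grey body in a large enclosure, net radiated power = εσA(T⁴ − T_w⁴).
Steady state: P = εσA(T⁴ − T_w⁴) with A = 4πr² = 0.01368 m².
T⁴ = P/(εσA) + T_w⁴ = 2.58/(0.81·5.67×10⁻⁸·0.01368) + (341)⁴
    = 4.105×10⁹ + 1.352×10¹⁰ = 1.763×10¹⁰ K⁴.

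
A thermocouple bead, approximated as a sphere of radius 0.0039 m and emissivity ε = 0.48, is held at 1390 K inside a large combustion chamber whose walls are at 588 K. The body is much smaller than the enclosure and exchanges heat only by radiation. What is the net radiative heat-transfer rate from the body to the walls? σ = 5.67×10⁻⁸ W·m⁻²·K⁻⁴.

P_net ≈ 18.8 W

For a small grey body in a large enclosure: P_net = εσA(T_body⁴ − T_wall⁴).
A = 4πr² = 1.911×10⁻⁴ m²; T_body⁴ − T_wall⁴ = 3.733×10¹² − 1.195×10¹¹ = 3.613×10¹² K⁴.
|P_net| = 0.48·5.67×10⁻⁸·1.911×10⁻⁴·3.613×10¹².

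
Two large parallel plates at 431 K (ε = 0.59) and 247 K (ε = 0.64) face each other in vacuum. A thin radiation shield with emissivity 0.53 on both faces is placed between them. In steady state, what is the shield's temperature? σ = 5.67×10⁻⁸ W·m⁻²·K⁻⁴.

In steady state the net flux on the hot side equals that on the cold side.
σ(T₁⁴−T_s⁴)/D₁ = σ(T_s⁴−T₂⁴)/D₂, with D₁ = 1/ε₁+1/ε_s−1 = 2.582, D₂ = 1/ε_s+1/ε₂−1 = 2.449.
Solve for T_s⁴: T_s⁴ = (D₂·T₁⁴ + D₁·T₂⁴)/(D₁+D₂) = 1.871×10¹⁰ K⁴.

T_s ≈ 370 K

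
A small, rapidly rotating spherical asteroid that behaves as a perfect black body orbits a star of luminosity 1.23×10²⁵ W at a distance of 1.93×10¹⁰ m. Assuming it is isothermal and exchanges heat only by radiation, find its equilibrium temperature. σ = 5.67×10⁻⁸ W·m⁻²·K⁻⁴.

First find the stellar flux at distance d: S = L/(4πd²) = 1.23×10²⁵/(4π·(1.93×10¹⁰)²) = 2628 W/m².
For an isothermal sphere, absorbed (1−a)S·πr² = emitted σ·4πr²·T⁴, so T⁴ = (1−a)S/(4σ).
T⁴ = 1.00·2628/(4·5.67×10⁻⁸) = 1.159×10¹⁰ K⁴.

T ≈ 328 K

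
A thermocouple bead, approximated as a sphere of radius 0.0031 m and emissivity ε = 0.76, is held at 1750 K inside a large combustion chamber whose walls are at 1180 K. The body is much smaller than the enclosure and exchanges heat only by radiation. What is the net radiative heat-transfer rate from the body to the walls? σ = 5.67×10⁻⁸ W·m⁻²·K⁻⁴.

For a small grey body in a large enclosure: P_net = εσA(T_body⁴ − T_wall⁴).
A = 4πr² = 1.208×10⁻⁴ m²; T_body⁴ − T_wall⁴ = 9.379×10¹² − 1.939×10¹² = 7.440×10¹² K⁴.
|P_net| = 0.76·5.67×10⁻⁸·1.208×10⁻⁴·7.440×10¹².

P_net ≈ 38.7 W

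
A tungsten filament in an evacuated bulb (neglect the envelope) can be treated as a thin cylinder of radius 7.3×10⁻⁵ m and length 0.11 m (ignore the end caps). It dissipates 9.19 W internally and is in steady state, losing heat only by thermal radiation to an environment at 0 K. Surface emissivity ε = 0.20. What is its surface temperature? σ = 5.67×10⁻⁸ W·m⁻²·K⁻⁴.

Steady state: internal power = radiated power, P = εσA T⁴.
Radiating area A = 2πrL = 5.045×10⁻⁵ m².
T⁴ = P/(εσA) = 9.19/(0.20·5.67×10⁻⁸·5.045×10⁻⁵) = 1.606×10¹³ K⁴.
T = (1.606×10¹³)^(1/4).

T ≈ 2000 K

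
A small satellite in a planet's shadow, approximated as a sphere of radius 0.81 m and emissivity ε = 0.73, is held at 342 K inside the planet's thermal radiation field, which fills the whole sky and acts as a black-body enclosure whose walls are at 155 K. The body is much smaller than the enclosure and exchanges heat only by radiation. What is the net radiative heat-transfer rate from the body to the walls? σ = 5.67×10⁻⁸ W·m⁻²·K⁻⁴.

P_net ≈ 4470 W

For a small grey body in a large enclosure: P_net = εσA(T_body⁴ − T_wall⁴).
A = 4πr² = 8.245 m²; T_body⁴ − T_wall⁴ = 1.368×10¹⁰ − 5.772×10⁸ = 1.310×10¹⁰ K⁴.
|P_net| = 0.73·5.67×10⁻⁸·8.245·1.310×10¹⁰.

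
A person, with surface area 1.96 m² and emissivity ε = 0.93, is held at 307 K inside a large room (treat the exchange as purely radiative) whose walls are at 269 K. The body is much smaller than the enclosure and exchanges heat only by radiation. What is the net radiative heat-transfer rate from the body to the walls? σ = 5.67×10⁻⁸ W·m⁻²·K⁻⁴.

P_net ≈ 377 W

For a small grey body in a large enclosure: P_net = εσA(T_body⁴ − T_wall⁴).
A = 1.96 m²; T_body⁴ − T_wall⁴ = 8.883×10⁹ − 5.236×10⁹ = 3.647×10⁹ K⁴.
|P_net| = 0.93·5.67×10⁻⁸·1.960·3.647×10⁹.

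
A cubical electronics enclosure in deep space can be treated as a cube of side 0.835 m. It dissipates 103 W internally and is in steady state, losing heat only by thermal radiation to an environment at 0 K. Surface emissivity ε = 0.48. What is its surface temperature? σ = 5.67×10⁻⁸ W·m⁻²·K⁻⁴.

T ≈ 173 K

Steady state: internal power = radiated power, P = εσA T⁴.
Radiating area A = 6L² = 4.183 m².
T⁴ = P/(εσA) = 103/(0.48·5.67×10⁻⁸·4.183) = 9.047×10⁸ K⁴.
T = (9.047×10⁸)^(1/4).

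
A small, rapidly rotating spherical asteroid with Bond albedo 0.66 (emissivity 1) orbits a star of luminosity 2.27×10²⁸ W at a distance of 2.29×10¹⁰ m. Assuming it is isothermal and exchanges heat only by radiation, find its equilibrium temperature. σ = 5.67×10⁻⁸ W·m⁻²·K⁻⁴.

First find the stellar flux at distance d: S = L/(4πd²) = 2.27×10²⁸/(4π·(2.29×10¹⁰)²) = 3.445×10⁶ W/m².
For an isothermal sphere, absorbed (1−a)S·πr² = emitted σ·4πr²·T⁴, so T⁴ = (1−a)S/(4σ).
T⁴ = 0.340·3.445×10⁶/(4·5.67×10⁻⁸) = 5.164×10¹² K⁴.

T ≈ 1510 K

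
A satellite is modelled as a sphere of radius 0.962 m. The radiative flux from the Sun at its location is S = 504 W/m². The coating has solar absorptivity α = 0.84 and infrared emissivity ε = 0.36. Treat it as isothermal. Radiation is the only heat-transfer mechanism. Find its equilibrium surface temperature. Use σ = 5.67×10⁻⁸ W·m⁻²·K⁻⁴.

At equilibrium, absorbed power = emitted power.
Absorbing cross-section = πr² = 2.907 m²; emitting surface = 4πr² = 11.63 m² (ratio 4).
αS·A_cross = εσ·A_surf·T⁴  ⇒  T⁴ = αS/(ε·4σ).
T⁴ = 0.840·504/(0.36·4·5.67×10⁻⁸) = 5.185×10⁹ K⁴.
T = (5.185×10⁹)^(1/4).

T ≈ 268 K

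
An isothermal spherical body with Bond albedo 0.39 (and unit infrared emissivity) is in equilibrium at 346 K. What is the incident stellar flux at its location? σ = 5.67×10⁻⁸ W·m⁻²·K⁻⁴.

(1−a)S·πr² = σ·4πr²·T⁴ ⇒ S = 4σT⁴/(1−a).
S = 4·5.67×10⁻⁸·1.433×10¹⁰/0.610.

S ≈ 5330 W/m²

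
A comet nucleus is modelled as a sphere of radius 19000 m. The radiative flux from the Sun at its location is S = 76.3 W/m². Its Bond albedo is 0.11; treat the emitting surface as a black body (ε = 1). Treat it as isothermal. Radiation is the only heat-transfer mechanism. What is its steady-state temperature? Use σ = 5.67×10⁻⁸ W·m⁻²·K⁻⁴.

At equilibrium, absorbed power = emitted power.
Absorbing cross-section = πr² = 1.134×10⁹ m²; emitting surface = 4πr² = 4.536×10⁹ m² (ratio 4).
(1−a)S·A_cross = εσ·A_surf·T⁴  ⇒  T⁴ = (1−a)S/(4σ).
T⁴ = 0.890·76.3/(4·5.67×10⁻⁸) = 2.994×10⁸ K⁴.
T = (2.994×10⁸)^(1/4).

T ≈ 132 K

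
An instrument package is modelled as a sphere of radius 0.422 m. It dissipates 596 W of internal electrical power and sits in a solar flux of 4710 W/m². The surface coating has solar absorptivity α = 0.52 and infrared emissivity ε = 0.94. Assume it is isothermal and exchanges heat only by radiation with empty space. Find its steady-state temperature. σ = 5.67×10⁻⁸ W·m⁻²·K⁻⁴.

T ≈ 358 K

At steady state, absorbed solar power + internal power = radiated power.
Absorbed: α·S·A_cross = 0.52·4710·0.5595 = 1370 W (cross-section πr²).
Total input = 1370 + 596 = 1966 W.
Radiated: εσ·A_surf·T⁴ with A_surf = 4πr² = 2.238 m².
T⁴ = 1966/(0.94·5.67×10⁻⁸·2.238) = 1.649×10¹⁰ K⁴.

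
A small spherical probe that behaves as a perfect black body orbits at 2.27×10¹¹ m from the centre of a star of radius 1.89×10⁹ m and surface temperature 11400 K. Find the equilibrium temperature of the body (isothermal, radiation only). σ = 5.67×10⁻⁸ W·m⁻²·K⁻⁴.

T ≈ 736 K

The star's surface emits σT_*⁴; at distance d the flux is S = σT_*⁴(R_*/d)².
S = 5.67×10⁻⁸·(11400)⁴·(1.89×10⁹/2.27×10¹¹)² = 66390 W/m².
For an isothermal sphere T⁴ = (1−a)S/(4σ) = 2.927×10¹¹ K⁴.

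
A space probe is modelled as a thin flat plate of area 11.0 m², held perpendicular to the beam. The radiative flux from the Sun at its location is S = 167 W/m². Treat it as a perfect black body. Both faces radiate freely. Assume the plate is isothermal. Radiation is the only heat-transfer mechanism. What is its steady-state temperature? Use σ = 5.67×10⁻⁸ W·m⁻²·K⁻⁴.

T ≈ 196 K

At equilibrium, absorbed power = emitted power.
Absorbing cross-section = A = 11.00 m²; emitting surface = 2A = 22.00 m² (ratio 2).
S·A_cross = εσ·A_surf·T⁴  ⇒  T⁴ = S/(2σ).
T⁴ = 1.00·167/(2·5.67×10⁻⁸) = 1.473×10⁹ K⁴.
T = (1.473×10⁹)^(1/4).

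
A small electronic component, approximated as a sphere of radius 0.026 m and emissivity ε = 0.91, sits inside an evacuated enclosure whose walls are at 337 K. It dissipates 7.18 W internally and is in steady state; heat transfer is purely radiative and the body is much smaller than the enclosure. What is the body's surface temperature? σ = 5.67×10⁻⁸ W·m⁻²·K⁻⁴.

For a small grey body in a large enclosure, net radiated power = εσA(T⁴ − T_w⁴).
Steady state: P = εσA(T⁴ − T_w⁴) with A = 4πr² = 0.008495 m².
T⁴ = P/(εσA) + T_w⁴ = 7.18/(0.91·5.67×10⁻⁸·0.008495) + (337)⁴
    = 1.638×10¹⁰ + 1.290×10¹⁰ = 2.928×10¹⁰ K⁴.

T ≈ 414 K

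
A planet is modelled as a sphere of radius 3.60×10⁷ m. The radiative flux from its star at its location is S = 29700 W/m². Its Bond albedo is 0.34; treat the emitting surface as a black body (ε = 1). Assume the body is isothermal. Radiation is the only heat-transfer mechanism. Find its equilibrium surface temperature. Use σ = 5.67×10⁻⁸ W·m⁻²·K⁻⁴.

T ≈ 542 K

At equilibrium, absorbed power = emitted power.
Absorbing cross-section = πr² = 4.072×10¹⁵ m²; emitting surface = 4πr² = 1.629×10¹⁶ m² (ratio 4).
(1−a)S·A_cross = εσ·A_surf·T⁴  ⇒  T⁴ = (1−a)S/(4σ).
T⁴ = 0.660·29700/(4·5.67×10⁻⁸) = 8.643×10¹⁰ K⁴.
T = (8.643×10¹⁰)^(1/4).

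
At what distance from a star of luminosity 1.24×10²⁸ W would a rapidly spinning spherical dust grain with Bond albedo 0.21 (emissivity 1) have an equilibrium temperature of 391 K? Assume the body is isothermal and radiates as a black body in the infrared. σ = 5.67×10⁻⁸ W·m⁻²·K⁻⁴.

d ≈ 3.83×10¹¹ m

For an isothermal black-emitting sphere, (1−a)S·πr² = σ·4πr²·T⁴ ⇒ S = 4σT⁴/(1−a).
S = 4·5.67×10⁻⁸·(391)⁴/0.790 = 6710 W/m².
Flux falls as S = L/(4πd²), so d = √(L/(4πS)) = √(1.24×10²⁸/(4π·6710)).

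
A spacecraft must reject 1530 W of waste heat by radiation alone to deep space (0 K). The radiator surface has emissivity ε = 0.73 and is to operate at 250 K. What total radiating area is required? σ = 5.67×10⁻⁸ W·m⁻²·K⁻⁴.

A ≈ 9.46 m²

P = εσA T⁴ ⇒ A = P/(εσT⁴).
T⁴ = 3.906×10⁹ K⁴.
A = 1530/(0.73 × 5.67×10⁻⁸ × 3.906×10⁹).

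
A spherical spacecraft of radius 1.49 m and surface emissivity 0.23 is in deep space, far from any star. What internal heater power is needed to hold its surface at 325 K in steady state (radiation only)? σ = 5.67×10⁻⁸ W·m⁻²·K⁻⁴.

P = εσ·4πr²·T⁴.
4πr² = 27.90 m²; T⁴ = 1.116×10¹⁰ K⁴.
P = 0.23·5.67×10⁻⁸·27.90·1.116×10¹⁰.

P ≈ 4060 W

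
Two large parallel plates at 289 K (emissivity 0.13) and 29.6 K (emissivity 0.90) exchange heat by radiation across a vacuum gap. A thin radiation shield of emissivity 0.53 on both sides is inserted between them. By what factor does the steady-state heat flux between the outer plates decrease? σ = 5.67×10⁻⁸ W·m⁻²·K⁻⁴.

factor ≈ 1.36

Without shield: q₀ = σΔ(T⁴)/(1/ε₁+1/ε₂−1) with denominator 7.803.
With shield the two gaps are in series; the resistances add: (1/ε₁+1/ε_s−1)+(1/ε_s+1/ε₂−1) = 8.579+1.998 = 10.58.
Heat-flux ratio q₀/q = 10.58/7.803.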